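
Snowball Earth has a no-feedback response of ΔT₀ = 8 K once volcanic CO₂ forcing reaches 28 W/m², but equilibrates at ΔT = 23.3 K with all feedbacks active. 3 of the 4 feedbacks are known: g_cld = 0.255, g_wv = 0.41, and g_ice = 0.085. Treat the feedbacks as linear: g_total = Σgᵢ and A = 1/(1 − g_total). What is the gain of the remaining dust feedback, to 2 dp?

-0.09

Amplification A = ΔT/ΔT₀ = 23.3/8 = 2.913.
Total gain g = 1 − 1/A = 1 − 1/2.913 = 0.6567.
Known gains sum to 0.255 + 0.41 + 0.085 = 0.75.
g_dust = 0.6567 − 0.75 = -0.09.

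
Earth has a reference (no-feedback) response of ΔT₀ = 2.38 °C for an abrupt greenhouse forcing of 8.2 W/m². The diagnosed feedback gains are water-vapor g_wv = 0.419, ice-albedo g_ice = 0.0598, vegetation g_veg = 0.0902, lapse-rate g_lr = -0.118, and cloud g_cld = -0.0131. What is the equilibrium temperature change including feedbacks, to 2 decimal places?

4.23 °C

Total gain g = 0.419 + 0.0598 + 0.0902 − 0.118 − 0.0131 = 0.4379.
Amplification A = 1/(1 − 0.4379) = 1.779.
ΔT = 2.38 × 1.779 = 4.23 °C.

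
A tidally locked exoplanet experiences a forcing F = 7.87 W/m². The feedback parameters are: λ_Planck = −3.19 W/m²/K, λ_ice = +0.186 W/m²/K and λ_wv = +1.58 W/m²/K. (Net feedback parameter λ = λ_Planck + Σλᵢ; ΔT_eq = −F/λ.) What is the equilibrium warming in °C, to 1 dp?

5.5 °C

Net feedback parameter λ = (−3.19) + (+0.186) + (+1.58) = -1.424 W/m²/K.
ΔT = −F/λ = −7.87/(-1.424) = 5.5 °C.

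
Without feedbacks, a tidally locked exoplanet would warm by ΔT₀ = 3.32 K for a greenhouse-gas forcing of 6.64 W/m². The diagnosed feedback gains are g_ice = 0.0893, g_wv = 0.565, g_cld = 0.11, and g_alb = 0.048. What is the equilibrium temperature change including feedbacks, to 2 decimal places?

Total gain g = 0.0893 + 0.565 + 0.11 + 0.048 = 0.8123.
Amplification A = 1/(1 − 0.8123) = 5.328.
ΔT = 3.32 × 5.328 = 17.69 K.

17.69 K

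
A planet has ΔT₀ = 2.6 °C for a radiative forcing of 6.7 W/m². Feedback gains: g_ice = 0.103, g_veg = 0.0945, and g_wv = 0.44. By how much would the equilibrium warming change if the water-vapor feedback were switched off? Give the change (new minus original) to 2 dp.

-3.93 °C

Original: g = 0.6375, ΔT = 2.6/(1−0.6375) = 7.1724 °C.
Without water-vapor: g' = 0.1975, ΔT' = 2.6/(1−0.1975) = 3.2399 °C.
Change = 3.2399 − 7.1724 = -3.93 °C.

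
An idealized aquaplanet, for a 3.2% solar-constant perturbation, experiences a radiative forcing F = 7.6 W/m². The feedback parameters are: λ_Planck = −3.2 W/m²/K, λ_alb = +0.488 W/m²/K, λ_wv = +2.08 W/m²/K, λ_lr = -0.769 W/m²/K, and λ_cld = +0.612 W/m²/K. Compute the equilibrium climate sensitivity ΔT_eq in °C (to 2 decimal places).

Net feedback parameter λ = (−3.2) + (+0.488) + (+2.08) + (-0.769) + (+0.612) = -0.789 W/m²/K.
ΔT = −F/λ = −7.6/(-0.789) = 9.63 °C.

9.63 °C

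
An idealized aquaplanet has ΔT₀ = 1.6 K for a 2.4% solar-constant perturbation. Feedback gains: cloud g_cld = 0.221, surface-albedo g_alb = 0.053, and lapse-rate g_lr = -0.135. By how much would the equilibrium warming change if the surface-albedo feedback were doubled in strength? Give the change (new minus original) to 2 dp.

0.12 K

Original: g = 0.139, ΔT = 1.6/(1−0.139) = 1.8583 K.
With doubled surface-albedo: g' = 0.192, ΔT' = 1.6/(1−0.192) = 1.9802 K.
Change = 1.9802 − 1.8583 = 0.12 K.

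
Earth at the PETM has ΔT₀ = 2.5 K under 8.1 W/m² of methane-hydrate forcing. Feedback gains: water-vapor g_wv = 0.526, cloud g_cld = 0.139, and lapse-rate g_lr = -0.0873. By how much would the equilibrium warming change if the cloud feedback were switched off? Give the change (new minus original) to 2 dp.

-1.47 K

Original: g = 0.5777, ΔT = 2.5/(1−0.5777) = 5.9200 K.
Without cloud: g' = 0.4387, ΔT' = 2.5/(1−0.4387) = 4.4539 K.
Change = 4.4539 − 5.9200 = -1.47 K.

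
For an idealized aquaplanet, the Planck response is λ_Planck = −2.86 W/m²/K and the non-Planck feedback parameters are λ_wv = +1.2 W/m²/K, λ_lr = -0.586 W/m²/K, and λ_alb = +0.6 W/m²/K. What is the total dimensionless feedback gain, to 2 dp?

Convert to gains: g_wv = 1.2/2.86 = 0.4196; g_lr = -0.586/2.86 = -0.2049; g_alb = 0.6/2.86 = 0.2098.
Total gain g = 0.4245.

0.42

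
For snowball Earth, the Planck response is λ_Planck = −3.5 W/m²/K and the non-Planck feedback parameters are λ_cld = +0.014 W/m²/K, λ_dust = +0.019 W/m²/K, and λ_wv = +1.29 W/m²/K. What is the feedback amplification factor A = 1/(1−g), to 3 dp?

Convert to gains: g_cld = 0.014/3.5 = 0.004; g_dust = 0.019/3.5 = 0.005429; g_wv = 1.29/3.5 = 0.3686.
Total gain g = 0.378029.
A = 1/(1 − 0.378029) = 1.608.

1.608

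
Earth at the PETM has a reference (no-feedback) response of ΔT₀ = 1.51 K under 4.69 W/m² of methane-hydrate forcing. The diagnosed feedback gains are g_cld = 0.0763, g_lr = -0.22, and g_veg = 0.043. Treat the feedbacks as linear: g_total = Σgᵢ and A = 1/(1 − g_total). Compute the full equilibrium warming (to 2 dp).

1.37 K

Total gain g = 0.0763 − 0.22 + 0.043 = -0.1007.
Amplification A = 1/(1 + 0.1007) = 0.9085.
ΔT = 1.51 × 0.9085 = 1.37 K.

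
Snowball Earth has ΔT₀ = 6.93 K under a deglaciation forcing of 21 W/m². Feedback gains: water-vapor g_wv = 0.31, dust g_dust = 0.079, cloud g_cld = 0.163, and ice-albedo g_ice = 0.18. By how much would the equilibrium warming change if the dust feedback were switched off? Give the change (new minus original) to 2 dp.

Original: g = 0.732, ΔT = 6.93/(1−0.732) = 25.8582 K.
Without dust: g' = 0.653, ΔT' = 6.93/(1−0.653) = 19.9712 K.
Change = 19.9712 − 25.8582 = -5.89 K.

-5.89 K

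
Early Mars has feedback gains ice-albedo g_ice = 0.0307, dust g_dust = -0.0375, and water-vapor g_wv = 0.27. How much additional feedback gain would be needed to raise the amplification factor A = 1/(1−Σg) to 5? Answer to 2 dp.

Current total gain = 0.2632.
Target gain for A = 5: g* = 1 − 1/5 = 0.8.
Additional gain needed = 0.8 − 0.2632 = 0.54.

0.54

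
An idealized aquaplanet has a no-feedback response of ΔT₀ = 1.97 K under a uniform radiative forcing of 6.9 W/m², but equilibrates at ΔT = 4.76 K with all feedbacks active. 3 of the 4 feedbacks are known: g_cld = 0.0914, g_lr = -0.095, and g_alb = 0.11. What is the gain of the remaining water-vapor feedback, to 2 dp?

Amplification A = ΔT/ΔT₀ = 4.76/1.97 = 2.416.
Total gain g = 1 − 1/A = 1 − 1/2.416 = 0.5861.
Known gains sum to 0.0914 − 0.095 + 0.11 = 0.1064.
g_wv = 0.5861 − 0.1064 = 0.48.

0.48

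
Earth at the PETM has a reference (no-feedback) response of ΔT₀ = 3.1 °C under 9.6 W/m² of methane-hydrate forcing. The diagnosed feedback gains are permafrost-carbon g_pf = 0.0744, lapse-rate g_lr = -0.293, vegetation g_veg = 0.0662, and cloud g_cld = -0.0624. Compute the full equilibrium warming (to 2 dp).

2.55 °C

Total gain g = 0.0744 − 0.293 + 0.0662 − 0.0624 = -0.2148.
Amplification A = 1/(1 + 0.2148) = 0.8232.
ΔT = 3.1 × 0.8232 = 2.55 °C.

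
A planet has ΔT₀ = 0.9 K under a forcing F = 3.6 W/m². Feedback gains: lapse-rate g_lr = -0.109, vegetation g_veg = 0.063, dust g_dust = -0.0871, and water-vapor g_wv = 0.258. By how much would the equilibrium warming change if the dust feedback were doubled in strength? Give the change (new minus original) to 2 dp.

-0.09 K

Original: g = 0.1249, ΔT = 0.9/(1−0.1249) = 1.0285 K.
With doubled dust: g' = 0.0378, ΔT' = 0.9/(1−0.0378) = 0.9354 K.
Change = 0.9354 − 1.0285 = -0.09 K.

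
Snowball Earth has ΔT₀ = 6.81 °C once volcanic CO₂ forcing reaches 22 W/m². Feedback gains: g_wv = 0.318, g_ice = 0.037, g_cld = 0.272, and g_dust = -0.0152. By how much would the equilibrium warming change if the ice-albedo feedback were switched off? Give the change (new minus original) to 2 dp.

-1.53 °C

Original: g = 0.6118, ΔT = 6.81/(1−0.6118) = 17.5425 °C.
Without ice-albedo: g' = 0.5748, ΔT' = 6.81/(1−0.5748) = 16.0160 °C.
Change = 16.0160 − 17.5425 = -1.53 °C.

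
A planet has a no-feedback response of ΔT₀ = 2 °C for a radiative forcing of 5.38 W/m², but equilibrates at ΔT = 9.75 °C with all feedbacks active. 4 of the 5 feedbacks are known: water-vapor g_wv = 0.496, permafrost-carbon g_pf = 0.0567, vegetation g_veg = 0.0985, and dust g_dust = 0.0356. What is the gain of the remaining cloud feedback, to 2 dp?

Amplification A = ΔT/ΔT₀ = 9.75/2 = 4.875.
Total gain g = 1 − 1/A = 1 − 1/4.875 = 0.7949.
Known gains sum to 0.496 + 0.0567 + 0.0985 + 0.0356 = 0.6868.
g_cld = 0.7949 − 0.6868 = 0.11.

0.11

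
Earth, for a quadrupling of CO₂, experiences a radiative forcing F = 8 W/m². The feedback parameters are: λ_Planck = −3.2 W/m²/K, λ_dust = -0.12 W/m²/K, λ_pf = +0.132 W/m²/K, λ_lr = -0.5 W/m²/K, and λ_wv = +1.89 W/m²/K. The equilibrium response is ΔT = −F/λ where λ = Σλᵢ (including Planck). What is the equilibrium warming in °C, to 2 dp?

4.45 °C

Net feedback parameter λ = (−3.2) + (-0.12) + (+0.132) + (-0.5) + (+1.89) = -1.798 W/m²/K.
ΔT = −F/λ = −8/(-1.798) = 4.45 °C.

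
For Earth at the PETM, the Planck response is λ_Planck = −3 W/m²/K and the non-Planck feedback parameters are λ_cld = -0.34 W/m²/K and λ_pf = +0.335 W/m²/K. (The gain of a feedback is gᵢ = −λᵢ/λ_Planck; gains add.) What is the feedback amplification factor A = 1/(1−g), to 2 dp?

Convert to gains: g_cld = -0.34/3 = -0.1133; g_pf = 0.335/3 = 0.1117.
Total gain g = -0.0016.
A = 1/(1 + 0.0016) = 1.00.

1.00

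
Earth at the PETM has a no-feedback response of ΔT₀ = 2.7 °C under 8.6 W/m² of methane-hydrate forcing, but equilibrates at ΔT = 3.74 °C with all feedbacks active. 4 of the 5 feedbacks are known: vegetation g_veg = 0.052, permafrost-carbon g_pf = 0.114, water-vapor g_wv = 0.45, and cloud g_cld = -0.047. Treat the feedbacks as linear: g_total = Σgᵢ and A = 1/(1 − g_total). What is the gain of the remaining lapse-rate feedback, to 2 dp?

-0.29

Amplification A = ΔT/ΔT₀ = 3.74/2.7 = 1.385.
Total gain g = 1 − 1/A = 1 − 1/1.385 = 0.278.
Known gains sum to 0.052 + 0.114 + 0.45 − 0.047 = 0.569.
g_lr = 0.278 − 0.569 = -0.29.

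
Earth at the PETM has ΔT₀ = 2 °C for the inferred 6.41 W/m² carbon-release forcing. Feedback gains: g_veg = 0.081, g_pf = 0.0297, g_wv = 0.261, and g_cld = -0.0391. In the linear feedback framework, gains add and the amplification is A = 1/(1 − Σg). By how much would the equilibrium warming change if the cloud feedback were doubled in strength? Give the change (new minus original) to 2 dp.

-0.17 °C

Original: g = 0.3326, ΔT = 2/(1−0.3326) = 2.9967 °C.
With doubled cloud: g' = 0.2935, ΔT' = 2/(1−0.2935) = 2.8309 °C.
Change = 2.8309 − 2.9967 = -0.17 °C.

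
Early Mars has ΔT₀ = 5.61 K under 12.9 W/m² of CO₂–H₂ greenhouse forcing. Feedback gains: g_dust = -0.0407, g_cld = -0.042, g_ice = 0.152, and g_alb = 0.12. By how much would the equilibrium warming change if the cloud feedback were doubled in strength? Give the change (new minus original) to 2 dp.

Original: g = 0.1893, ΔT = 5.61/(1−0.1893) = 6.9199 K.
With doubled cloud: g' = 0.1473, ΔT' = 5.61/(1−0.1473) = 6.5791 K.
Change = 6.5791 − 6.9199 = -0.34 K.

-0.34 K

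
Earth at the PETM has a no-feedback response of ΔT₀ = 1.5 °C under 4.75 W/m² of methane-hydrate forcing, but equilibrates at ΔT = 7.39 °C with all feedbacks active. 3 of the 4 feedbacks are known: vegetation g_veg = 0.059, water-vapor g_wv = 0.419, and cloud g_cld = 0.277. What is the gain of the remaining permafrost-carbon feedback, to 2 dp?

0.04

Amplification A = ΔT/ΔT₀ = 7.39/1.5 = 4.927.
Total gain g = 1 − 1/A = 1 − 1/4.927 = 0.797.
Known gains sum to 0.059 + 0.419 + 0.277 = 0.755.
g_pf = 0.797 − 0.755 = 0.04.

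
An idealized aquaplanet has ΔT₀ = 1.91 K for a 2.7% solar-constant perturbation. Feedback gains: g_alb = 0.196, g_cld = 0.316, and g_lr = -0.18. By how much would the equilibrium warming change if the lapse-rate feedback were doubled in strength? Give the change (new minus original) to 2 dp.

Original: g = 0.332, ΔT = 1.91/(1−0.332) = 2.8593 K.
With doubled lapse-rate: g' = 0.152, ΔT' = 1.91/(1−0.152) = 2.2524 K.
Change = 2.2524 − 2.8593 = -0.61 K.

-0.61 K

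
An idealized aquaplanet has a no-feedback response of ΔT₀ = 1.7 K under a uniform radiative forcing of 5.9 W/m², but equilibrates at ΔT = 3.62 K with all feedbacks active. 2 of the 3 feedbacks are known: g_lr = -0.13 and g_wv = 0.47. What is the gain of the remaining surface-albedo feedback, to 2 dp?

Amplification A = ΔT/ΔT₀ = 3.62/1.7 = 2.129.
Total gain g = 1 − 1/A = 1 − 1/2.129 = 0.5303.
Known gains sum to -0.13 + 0.47 = 0.34.
g_alb = 0.5303 − 0.34 = 0.19.

0.19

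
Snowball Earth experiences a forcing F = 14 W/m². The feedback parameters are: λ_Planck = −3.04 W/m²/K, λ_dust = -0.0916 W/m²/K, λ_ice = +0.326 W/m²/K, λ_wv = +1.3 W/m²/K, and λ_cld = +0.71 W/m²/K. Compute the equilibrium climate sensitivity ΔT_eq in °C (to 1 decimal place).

17.6 °C

Net feedback parameter λ = (−3.04) + (-0.0916) + (+0.326) + (+1.3) + (+0.71) = -0.7956 W/m²/K.
ΔT = −F/λ = −14/(-0.7956) = 17.6 °C.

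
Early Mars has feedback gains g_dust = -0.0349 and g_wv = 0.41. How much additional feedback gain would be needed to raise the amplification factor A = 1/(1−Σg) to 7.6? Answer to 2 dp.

Current total gain = 0.3751.
Target gain for A = 7.6: g* = 1 − 1/7.6 = 0.8684.
Additional gain needed = 0.8684 − 0.3751 = 0.49.

0.49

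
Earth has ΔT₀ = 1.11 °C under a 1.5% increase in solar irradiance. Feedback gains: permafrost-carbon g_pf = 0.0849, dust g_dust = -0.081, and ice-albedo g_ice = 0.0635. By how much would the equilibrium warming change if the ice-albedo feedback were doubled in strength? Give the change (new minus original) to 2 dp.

Original: g = 0.0674, ΔT = 1.11/(1−0.0674) = 1.1902 °C.
With doubled ice-albedo: g' = 0.1309, ΔT' = 1.11/(1−0.1309) = 1.2772 °C.
Change = 1.2772 − 1.1902 = 0.09 °C.

0.09 °C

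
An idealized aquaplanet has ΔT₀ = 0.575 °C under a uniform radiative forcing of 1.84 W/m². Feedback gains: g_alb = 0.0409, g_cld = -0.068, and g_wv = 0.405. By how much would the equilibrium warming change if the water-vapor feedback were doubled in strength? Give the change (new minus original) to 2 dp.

1.72 °C

Original: g = 0.3779, ΔT = 0.575/(1−0.3779) = 0.9243 °C.
With doubled water-vapor: g' = 0.7829, ΔT' = 0.575/(1−0.7829) = 2.6485 °C.
Change = 2.6485 − 0.9243 = 1.72 °C.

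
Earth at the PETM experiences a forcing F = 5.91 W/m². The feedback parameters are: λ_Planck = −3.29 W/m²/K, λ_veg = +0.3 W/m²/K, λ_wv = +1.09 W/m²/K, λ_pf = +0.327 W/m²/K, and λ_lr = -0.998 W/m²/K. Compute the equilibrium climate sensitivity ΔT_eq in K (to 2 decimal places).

2.30 K

Net feedback parameter λ = (−3.29) + (+0.3) + (+1.09) + (+0.327) + (-0.998) = -2.571 W/m²/K.
ΔT = −F/λ = −5.91/(-2.571) = 2.30 K.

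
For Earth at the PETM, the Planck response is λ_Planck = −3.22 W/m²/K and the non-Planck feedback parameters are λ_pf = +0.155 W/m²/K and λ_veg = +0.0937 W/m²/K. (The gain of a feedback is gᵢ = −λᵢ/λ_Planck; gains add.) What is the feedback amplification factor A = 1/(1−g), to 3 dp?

Convert to gains: g_pf = 0.155/3.22 = 0.04814; g_veg = 0.0937/3.22 = 0.0291.
Total gain g = 0.07724.
A = 1/(1 − 0.07724) = 1.084.

1.084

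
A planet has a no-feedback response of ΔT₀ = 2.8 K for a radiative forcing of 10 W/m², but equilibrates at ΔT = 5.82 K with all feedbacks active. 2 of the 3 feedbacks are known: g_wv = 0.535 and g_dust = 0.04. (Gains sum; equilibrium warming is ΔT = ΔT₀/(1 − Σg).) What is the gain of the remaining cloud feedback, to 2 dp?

Amplification A = ΔT/ΔT₀ = 5.82/2.8 = 2.079.
Total gain g = 1 − 1/A = 1 − 1/2.079 = 0.519.
Known gains sum to 0.535 + 0.04 = 0.575.
g_cld = 0.519 − 0.575 = -0.06.

-0.06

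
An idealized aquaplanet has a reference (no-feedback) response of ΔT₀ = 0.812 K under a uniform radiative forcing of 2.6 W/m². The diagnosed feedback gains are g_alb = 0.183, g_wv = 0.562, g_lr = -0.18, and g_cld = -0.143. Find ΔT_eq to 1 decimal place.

Total gain g = 0.183 + 0.562 − 0.18 − 0.143 = 0.422.
Amplification A = 1/(1 − 0.422) = 1.73.
ΔT = 0.812 × 1.73 = 1.4 K.

1.4 K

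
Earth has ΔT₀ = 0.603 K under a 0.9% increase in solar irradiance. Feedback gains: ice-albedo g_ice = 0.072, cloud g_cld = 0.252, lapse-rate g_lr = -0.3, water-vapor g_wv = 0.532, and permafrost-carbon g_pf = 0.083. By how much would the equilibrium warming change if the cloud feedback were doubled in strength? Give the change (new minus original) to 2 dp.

Original: g = 0.639, ΔT = 0.603/(1−0.639) = 1.6704 K.
With doubled cloud: g' = 0.891, ΔT' = 0.603/(1−0.891) = 5.5321 K.
Change = 5.5321 − 1.6704 = 3.86 K.

3.86 K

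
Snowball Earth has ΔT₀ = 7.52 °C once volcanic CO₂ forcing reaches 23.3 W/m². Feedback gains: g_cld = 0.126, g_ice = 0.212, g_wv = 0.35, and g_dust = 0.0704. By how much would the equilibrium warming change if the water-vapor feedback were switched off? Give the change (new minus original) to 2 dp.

-18.41 °C

Original: g = 0.7584, ΔT = 7.52/(1−0.7584) = 31.1258 °C.
Without water-vapor: g' = 0.4084, ΔT' = 7.52/(1−0.4084) = 12.7113 °C.
Change = 12.7113 − 31.1258 = -18.41 °C.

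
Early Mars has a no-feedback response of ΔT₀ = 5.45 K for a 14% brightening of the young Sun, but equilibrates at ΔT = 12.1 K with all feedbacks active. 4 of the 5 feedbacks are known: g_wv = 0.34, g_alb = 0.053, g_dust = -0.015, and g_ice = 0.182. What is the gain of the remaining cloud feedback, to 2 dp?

Amplification A = ΔT/ΔT₀ = 12.1/5.45 = 2.22.
Total gain g = 1 − 1/A = 1 − 1/2.22 = 0.5495.
Known gains sum to 0.34 + 0.053 − 0.015 + 0.182 = 0.56.
g_cld = 0.5495 − 0.56 = -0.01.

-0.01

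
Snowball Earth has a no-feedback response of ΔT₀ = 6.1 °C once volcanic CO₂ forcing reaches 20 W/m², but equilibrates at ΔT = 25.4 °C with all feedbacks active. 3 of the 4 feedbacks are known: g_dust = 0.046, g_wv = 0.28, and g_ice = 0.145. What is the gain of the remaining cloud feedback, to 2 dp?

0.29

Amplification A = ΔT/ΔT₀ = 25.4/6.1 = 4.164.
Total gain g = 1 − 1/A = 1 − 1/4.164 = 0.7598.
Known gains sum to 0.046 + 0.28 + 0.145 = 0.471.
g_cld = 0.7598 − 0.471 = 0.29.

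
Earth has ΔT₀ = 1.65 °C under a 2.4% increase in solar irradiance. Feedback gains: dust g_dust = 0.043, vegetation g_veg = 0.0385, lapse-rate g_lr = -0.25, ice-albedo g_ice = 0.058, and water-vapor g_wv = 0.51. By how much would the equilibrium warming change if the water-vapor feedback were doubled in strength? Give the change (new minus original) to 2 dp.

15.48 °C

Original: g = 0.3995, ΔT = 1.65/(1−0.3995) = 2.7477 °C.
With doubled water-vapor: g' = 0.9095, ΔT' = 1.65/(1−0.9095) = 18.2320 °C.
Change = 18.2320 − 2.7477 = 15.48 °C.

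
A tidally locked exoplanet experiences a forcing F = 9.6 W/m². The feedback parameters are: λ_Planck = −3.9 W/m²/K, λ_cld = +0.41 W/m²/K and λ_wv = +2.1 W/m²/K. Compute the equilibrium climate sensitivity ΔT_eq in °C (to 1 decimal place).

Net feedback parameter λ = (−3.9) + (+0.41) + (+2.1) = -1.39 W/m²/K.
ΔT = −F/λ = −9.6/(-1.39) = 6.9 °C.

6.9 °C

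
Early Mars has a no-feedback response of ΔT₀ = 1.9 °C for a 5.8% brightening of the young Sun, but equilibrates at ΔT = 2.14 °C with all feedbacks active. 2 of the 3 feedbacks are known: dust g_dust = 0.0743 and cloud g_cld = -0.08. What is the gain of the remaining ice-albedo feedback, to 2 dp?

0.12

Amplification A = ΔT/ΔT₀ = 2.14/1.9 = 1.126.
Total gain g = 1 − 1/A = 1 − 1/1.126 = 0.1119.
Known gains sum to 0.0743 − 0.08 = -0.0057.
g_ice = 0.1119 + 0.0057 = 0.12.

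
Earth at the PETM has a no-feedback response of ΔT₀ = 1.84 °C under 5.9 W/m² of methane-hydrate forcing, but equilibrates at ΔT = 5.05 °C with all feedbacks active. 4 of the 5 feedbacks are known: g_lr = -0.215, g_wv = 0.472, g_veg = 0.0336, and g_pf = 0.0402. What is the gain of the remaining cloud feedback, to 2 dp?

Amplification A = ΔT/ΔT₀ = 5.05/1.84 = 2.745.
Total gain g = 1 − 1/A = 1 − 1/2.745 = 0.6357.
Known gains sum to -0.215 + 0.472 + 0.0336 + 0.0402 = 0.3308.
g_cld = 0.6357 − 0.3308 = 0.30.

0.30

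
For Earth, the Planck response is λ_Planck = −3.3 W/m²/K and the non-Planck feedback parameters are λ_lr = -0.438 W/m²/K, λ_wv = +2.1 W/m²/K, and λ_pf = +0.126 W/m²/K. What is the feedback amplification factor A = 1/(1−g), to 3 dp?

Convert to gains: g_lr = -0.438/3.3 = -0.1327; g_wv = 2.1/3.3 = 0.6364; g_pf = 0.126/3.3 = 0.03818.
Total gain g = 0.54188.
A = 1/(1 − 0.54188) = 2.183.

2.183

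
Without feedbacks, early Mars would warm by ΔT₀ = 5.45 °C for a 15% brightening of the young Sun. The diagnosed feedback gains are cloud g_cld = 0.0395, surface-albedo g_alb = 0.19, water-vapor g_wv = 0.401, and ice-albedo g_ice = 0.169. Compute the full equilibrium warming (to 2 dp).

27.18 °C

Total gain g = 0.0395 + 0.19 + 0.401 + 0.169 = 0.7995.
Amplification A = 1/(1 − 0.7995) = 4.988.
ΔT = 5.45 × 4.988 = 27.18 °C.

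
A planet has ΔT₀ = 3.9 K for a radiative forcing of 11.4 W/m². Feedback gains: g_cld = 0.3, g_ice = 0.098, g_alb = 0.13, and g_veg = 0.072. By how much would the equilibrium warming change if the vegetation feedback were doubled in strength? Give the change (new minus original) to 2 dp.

2.14 K

Original: g = 0.6, ΔT = 3.9/(1−0.6) = 9.7500 K.
With doubled vegetation: g' = 0.672, ΔT' = 3.9/(1−0.672) = 11.8902 K.
Change = 11.8902 − 9.7500 = 2.14 K.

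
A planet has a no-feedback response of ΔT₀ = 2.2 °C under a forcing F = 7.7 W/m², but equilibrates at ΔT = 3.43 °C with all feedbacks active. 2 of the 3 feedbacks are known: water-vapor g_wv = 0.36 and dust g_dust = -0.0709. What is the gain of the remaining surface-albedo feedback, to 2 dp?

0.07

Amplification A = ΔT/ΔT₀ = 3.43/2.2 = 1.559.
Total gain g = 1 − 1/A = 1 − 1/1.559 = 0.3586.
Known gains sum to 0.36 − 0.0709 = 0.2891.
g_alb = 0.3586 − 0.2891 = 0.07.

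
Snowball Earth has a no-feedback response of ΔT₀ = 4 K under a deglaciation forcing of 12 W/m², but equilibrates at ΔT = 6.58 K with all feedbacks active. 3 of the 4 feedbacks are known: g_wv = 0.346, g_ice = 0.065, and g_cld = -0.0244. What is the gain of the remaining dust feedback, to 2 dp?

Amplification A = ΔT/ΔT₀ = 6.58/4 = 1.645.
Total gain g = 1 − 1/A = 1 − 1/1.645 = 0.3921.
Known gains sum to 0.346 + 0.065 − 0.0244 = 0.3866.
g_dust = 0.3921 − 0.3866 = 0.01.

0.01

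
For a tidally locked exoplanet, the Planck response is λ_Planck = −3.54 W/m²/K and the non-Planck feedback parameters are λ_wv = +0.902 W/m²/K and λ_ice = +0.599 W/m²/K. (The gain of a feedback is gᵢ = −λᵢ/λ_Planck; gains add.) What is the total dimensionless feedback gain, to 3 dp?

0.424

Convert to gains: g_wv = 0.902/3.54 = 0.2548; g_ice = 0.599/3.54 = 0.1692.
Total gain g = 0.424.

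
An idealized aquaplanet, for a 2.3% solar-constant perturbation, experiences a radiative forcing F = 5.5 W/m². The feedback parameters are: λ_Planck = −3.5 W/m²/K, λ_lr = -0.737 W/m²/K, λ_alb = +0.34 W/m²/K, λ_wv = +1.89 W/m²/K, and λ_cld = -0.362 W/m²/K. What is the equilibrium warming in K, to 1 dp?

Net feedback parameter λ = (−3.5) + (-0.737) + (+0.34) + (+1.89) + (-0.362) = -2.369 W/m²/K.
ΔT = −F/λ = −5.5/(-2.369) = 2.3 K.

2.3 K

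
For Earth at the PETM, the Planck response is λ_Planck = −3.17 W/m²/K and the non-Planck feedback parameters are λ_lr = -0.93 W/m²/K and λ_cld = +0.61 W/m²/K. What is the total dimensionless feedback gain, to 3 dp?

Convert to gains: g_lr = -0.93/3.17 = -0.2934; g_cld = 0.61/3.17 = 0.1924.
Total gain g = -0.101.

-0.101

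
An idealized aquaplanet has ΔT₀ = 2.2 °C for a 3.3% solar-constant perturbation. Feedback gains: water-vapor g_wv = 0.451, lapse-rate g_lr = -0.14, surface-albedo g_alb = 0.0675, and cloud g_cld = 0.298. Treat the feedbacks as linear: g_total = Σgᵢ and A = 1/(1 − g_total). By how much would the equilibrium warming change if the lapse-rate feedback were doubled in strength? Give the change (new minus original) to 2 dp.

Original: g = 0.6765, ΔT = 2.2/(1−0.6765) = 6.8006 °C.
With doubled lapse-rate: g' = 0.5365, ΔT' = 2.2/(1−0.5365) = 4.7465 °C.
Change = 4.7465 − 6.8006 = -2.05 °C.

-2.05 °C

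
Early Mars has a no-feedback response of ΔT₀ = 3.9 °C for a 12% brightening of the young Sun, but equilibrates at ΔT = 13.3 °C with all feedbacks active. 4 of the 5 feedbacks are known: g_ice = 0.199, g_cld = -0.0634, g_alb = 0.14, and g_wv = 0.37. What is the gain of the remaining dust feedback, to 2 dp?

Amplification A = ΔT/ΔT₀ = 13.3/3.9 = 3.41.
Total gain g = 1 − 1/A = 1 − 1/3.41 = 0.7067.
Known gains sum to 0.199 − 0.0634 + 0.14 + 0.37 = 0.6456.
g_dust = 0.7067 − 0.6456 = 0.06.

0.06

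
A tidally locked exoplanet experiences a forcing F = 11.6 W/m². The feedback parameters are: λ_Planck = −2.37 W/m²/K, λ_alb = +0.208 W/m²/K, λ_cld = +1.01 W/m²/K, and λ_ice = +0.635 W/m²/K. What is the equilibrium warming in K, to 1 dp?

Net feedback parameter λ = (−2.37) + (+0.208) + (+1.01) + (+0.635) = -0.517 W/m²/K.
ΔT = −F/λ = −11.6/(-0.517) = 22.4 K.

22.4 K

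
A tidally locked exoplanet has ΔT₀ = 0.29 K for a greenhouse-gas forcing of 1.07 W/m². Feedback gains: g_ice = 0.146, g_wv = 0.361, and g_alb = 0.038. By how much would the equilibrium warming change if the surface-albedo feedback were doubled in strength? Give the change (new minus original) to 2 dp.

Original: g = 0.545, ΔT = 0.29/(1−0.545) = 0.6374 K.
With doubled surface-albedo: g' = 0.583, ΔT' = 0.29/(1−0.583) = 0.6954 K.
Change = 0.6954 − 0.6374 = 0.06 K.

0.06 K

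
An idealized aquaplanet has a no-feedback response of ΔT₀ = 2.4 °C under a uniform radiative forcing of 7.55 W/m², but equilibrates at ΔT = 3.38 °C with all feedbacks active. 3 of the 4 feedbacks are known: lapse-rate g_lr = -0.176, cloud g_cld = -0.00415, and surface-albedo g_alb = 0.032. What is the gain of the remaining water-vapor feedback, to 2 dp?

Amplification A = ΔT/ΔT₀ = 3.38/2.4 = 1.408.
Total gain g = 1 − 1/A = 1 − 1/1.408 = 0.2898.
Known gains sum to -0.176 − 0.00415 + 0.032 = -0.14815.
g_wv = 0.2898 + 0.14815 = 0.44.

0.44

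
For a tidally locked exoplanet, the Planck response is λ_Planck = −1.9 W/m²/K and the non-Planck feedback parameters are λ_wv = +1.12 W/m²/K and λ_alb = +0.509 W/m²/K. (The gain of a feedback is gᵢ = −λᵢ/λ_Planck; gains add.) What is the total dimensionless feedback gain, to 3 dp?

0.857

Convert to gains: g_wv = 1.12/1.9 = 0.5895; g_alb = 0.509/1.9 = 0.2679.
Total gain g = 0.8574.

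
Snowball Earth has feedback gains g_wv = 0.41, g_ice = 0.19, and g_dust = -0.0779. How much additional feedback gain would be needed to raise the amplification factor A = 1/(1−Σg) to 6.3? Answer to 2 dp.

Current total gain = 0.5221.
Target gain for A = 6.3: g* = 1 − 1/6.3 = 0.8413.
Additional gain needed = 0.8413 − 0.5221 = 0.32.

0.32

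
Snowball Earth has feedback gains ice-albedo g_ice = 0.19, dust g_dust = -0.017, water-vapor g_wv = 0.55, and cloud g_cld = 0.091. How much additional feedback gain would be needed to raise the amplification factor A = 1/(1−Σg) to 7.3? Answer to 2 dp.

0.05

Current total gain = 0.814.
Target gain for A = 7.3: g* = 1 − 1/7.3 = 0.863.
Additional gain needed = 0.863 − 0.814 = 0.05.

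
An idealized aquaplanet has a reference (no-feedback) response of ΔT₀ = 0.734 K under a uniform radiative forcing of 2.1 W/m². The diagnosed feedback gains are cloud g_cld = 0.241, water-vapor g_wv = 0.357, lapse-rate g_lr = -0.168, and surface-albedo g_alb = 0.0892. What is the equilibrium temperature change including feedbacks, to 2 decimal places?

1.53 K

Total gain g = 0.241 + 0.357 − 0.168 + 0.0892 = 0.5192.
Amplification A = 1/(1 − 0.5192) = 2.08.
ΔT = 0.734 × 2.08 = 1.53 K.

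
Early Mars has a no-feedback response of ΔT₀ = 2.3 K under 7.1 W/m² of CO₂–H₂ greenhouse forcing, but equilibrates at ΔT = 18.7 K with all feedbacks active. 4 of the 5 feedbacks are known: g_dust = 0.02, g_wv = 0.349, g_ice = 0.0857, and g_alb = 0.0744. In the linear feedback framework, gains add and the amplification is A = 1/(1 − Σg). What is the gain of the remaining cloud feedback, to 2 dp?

Amplification A = ΔT/ΔT₀ = 18.7/2.3 = 8.13.
Total gain g = 1 − 1/A = 1 − 1/8.13 = 0.877.
Known gains sum to 0.02 + 0.349 + 0.0857 + 0.0744 = 0.5291.
g_cld = 0.877 − 0.5291 = 0.35.

0.35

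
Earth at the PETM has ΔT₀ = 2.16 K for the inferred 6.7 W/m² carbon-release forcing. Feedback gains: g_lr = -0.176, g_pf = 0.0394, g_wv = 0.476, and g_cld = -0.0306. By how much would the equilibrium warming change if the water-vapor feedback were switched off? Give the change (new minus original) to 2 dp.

-1.27 K

Original: g = 0.3088, ΔT = 2.16/(1−0.3088) = 3.1250 K.
Without water-vapor: g' = -0.1672, ΔT' = 2.16/(1+0.1672) = 1.8506 K.
Change = 1.8506 − 3.1250 = -1.27 K.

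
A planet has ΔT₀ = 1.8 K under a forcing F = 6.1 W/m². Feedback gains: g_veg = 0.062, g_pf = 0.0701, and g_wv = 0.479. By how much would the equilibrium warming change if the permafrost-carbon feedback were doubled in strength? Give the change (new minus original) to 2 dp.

Original: g = 0.6111, ΔT = 1.8/(1−0.6111) = 4.6284 K.
With doubled permafrost-carbon: g' = 0.6812, ΔT' = 1.8/(1−0.6812) = 5.6462 K.
Change = 5.6462 − 4.6284 = 1.02 K.

1.02 K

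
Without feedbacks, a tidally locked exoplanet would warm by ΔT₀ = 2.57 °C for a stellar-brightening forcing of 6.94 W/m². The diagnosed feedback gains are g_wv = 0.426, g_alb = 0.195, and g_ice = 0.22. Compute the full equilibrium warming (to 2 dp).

Total gain g = 0.426 + 0.195 + 0.22 = 0.841.
Amplification A = 1/(1 − 0.841) = 6.289.
ΔT = 2.57 × 6.289 = 16.16 °C.

16.16 °C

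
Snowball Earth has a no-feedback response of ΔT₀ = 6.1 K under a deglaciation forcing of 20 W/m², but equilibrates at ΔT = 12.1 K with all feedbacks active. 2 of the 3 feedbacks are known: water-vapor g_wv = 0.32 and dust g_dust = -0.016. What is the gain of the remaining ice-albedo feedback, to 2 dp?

Amplification A = ΔT/ΔT₀ = 12.1/6.1 = 1.984.
Total gain g = 1 − 1/A = 1 − 1/1.984 = 0.496.
Known gains sum to 0.32 − 0.016 = 0.304.
g_ice = 0.496 − 0.304 = 0.19.

0.19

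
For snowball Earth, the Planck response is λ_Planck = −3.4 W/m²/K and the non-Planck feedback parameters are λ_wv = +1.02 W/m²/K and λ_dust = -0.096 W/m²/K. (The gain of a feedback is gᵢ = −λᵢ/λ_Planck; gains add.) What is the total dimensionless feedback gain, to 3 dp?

0.272

Convert to gains: g_wv = 1.02/3.4 = 0.3; g_dust = -0.096/3.4 = -0.02824.
Total gain g = 0.27176.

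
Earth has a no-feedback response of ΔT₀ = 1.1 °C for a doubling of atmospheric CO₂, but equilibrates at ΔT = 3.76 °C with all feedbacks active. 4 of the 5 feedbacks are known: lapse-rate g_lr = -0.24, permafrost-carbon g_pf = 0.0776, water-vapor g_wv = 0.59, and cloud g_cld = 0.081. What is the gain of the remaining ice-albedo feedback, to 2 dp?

0.20

Amplification A = ΔT/ΔT₀ = 3.76/1.1 = 3.418.
Total gain g = 1 − 1/A = 1 − 1/3.418 = 0.7074.
Known gains sum to -0.24 + 0.0776 + 0.59 + 0.081 = 0.5086.
g_ice = 0.7074 − 0.5086 = 0.20.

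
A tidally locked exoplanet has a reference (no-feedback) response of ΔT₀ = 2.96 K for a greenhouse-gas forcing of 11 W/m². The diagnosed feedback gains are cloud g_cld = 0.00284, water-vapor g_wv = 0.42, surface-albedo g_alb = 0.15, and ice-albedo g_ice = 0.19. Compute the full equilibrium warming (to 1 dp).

12.5 K

Total gain g = 0.00284 + 0.42 + 0.15 + 0.19 = 0.76284.
Amplification A = 1/(1 − 0.76284) = 4.217.
ΔT = 2.96 × 4.217 = 12.5 K.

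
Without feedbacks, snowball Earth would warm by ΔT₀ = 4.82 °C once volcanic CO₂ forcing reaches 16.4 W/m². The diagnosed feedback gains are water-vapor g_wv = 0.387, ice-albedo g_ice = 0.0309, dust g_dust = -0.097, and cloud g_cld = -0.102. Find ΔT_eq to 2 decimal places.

Total gain g = 0.387 + 0.0309 − 0.097 − 0.102 = 0.2189.
Amplification A = 1/(1 − 0.2189) = 1.28.
ΔT = 4.82 × 1.28 = 6.17 °C.

6.17 °C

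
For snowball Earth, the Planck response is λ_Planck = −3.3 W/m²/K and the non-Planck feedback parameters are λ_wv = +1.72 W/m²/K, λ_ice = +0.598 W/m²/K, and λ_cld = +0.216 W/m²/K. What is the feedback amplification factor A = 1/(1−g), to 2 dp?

Convert to gains: g_wv = 1.72/3.3 = 0.5212; g_ice = 0.598/3.3 = 0.1812; g_cld = 0.216/3.3 = 0.06545.
Total gain g = 0.76785.
A = 1/(1 − 0.76785) = 4.31.

4.31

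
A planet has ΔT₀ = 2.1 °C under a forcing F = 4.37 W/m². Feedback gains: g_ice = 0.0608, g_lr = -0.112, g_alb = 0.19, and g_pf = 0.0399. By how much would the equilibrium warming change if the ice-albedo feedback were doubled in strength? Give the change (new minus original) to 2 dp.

0.20 °C

Original: g = 0.1787, ΔT = 2.1/(1−0.1787) = 2.5569 °C.
With doubled ice-albedo: g' = 0.2395, ΔT' = 2.1/(1−0.2395) = 2.7613 °C.
Change = 2.7613 − 2.5569 = 0.20 °C.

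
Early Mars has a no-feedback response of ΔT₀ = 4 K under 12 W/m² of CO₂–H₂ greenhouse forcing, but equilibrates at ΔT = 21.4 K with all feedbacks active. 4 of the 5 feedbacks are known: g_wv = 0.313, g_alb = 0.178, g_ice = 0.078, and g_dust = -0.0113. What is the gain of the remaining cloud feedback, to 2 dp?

Amplification A = ΔT/ΔT₀ = 21.4/4 = 5.35.
Total gain g = 1 − 1/A = 1 − 1/5.35 = 0.8131.
Known gains sum to 0.313 + 0.178 + 0.078 − 0.0113 = 0.5577.
g_cld = 0.8131 − 0.5577 = 0.26.

0.26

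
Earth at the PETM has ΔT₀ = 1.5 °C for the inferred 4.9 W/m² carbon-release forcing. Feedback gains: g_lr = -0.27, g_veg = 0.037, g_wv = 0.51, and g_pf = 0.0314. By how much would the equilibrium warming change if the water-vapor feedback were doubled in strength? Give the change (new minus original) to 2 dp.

6.09 °C

Original: g = 0.3084, ΔT = 1.5/(1−0.3084) = 2.1689 °C.
With doubled water-vapor: g' = 0.8184, ΔT' = 1.5/(1−0.8184) = 8.2599 °C.
Change = 8.2599 − 2.1689 = 6.09 °C.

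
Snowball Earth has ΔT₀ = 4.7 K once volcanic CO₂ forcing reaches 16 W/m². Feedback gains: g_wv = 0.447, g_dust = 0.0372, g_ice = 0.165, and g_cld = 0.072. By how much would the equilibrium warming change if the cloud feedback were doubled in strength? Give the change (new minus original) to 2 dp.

Original: g = 0.7212, ΔT = 4.7/(1−0.7212) = 16.8580 K.
With doubled cloud: g' = 0.7932, ΔT' = 4.7/(1−0.7932) = 22.7273 K.
Change = 22.7273 − 16.8580 = 5.87 K.

5.87 K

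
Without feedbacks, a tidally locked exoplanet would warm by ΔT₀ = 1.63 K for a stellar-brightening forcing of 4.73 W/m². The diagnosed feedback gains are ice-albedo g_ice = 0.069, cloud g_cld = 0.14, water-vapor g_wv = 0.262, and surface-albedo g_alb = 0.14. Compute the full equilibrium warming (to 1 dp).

Total gain g = 0.069 + 0.14 + 0.262 + 0.14 = 0.611.
Amplification A = 1/(1 − 0.611) = 2.571.
ΔT = 1.63 × 2.571 = 4.2 K.

4.2 K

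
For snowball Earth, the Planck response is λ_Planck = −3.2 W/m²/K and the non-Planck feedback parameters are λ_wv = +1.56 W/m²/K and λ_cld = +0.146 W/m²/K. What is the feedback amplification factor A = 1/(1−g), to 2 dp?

Convert to gains: g_wv = 1.56/3.2 = 0.4875; g_cld = 0.146/3.2 = 0.04562.
Total gain g = 0.53312.
A = 1/(1 − 0.53312) = 2.14.

2.14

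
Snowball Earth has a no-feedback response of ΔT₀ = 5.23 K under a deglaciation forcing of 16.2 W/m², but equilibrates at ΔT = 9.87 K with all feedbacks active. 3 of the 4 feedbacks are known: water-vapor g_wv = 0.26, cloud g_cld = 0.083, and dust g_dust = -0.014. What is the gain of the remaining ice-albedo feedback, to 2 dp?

Amplification A = ΔT/ΔT₀ = 9.87/5.23 = 1.887.
Total gain g = 1 − 1/A = 1 − 1/1.887 = 0.4701.
Known gains sum to 0.26 + 0.083 − 0.014 = 0.329.
g_ice = 0.4701 − 0.329 = 0.14.

0.14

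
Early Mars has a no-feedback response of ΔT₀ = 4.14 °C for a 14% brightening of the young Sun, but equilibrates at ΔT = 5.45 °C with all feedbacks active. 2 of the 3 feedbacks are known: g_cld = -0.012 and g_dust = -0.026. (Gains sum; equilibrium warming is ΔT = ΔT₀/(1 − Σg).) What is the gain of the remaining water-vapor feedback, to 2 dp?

Amplification A = ΔT/ΔT₀ = 5.45/4.14 = 1.316.
Total gain g = 1 − 1/A = 1 − 1/1.316 = 0.2401.
Known gains sum to -0.012 − 0.026 = -0.038.
g_wv = 0.2401 + 0.038 = 0.28.

0.28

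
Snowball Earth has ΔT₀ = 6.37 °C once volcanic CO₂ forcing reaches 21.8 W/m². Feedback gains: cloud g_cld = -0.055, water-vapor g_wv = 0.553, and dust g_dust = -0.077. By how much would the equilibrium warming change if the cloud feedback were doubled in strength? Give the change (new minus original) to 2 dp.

Original: g = 0.421, ΔT = 6.37/(1−0.421) = 11.0017 °C.
With doubled cloud: g' = 0.366, ΔT' = 6.37/(1−0.366) = 10.0473 °C.
Change = 10.0473 − 11.0017 = -0.95 °C.

-0.95 °C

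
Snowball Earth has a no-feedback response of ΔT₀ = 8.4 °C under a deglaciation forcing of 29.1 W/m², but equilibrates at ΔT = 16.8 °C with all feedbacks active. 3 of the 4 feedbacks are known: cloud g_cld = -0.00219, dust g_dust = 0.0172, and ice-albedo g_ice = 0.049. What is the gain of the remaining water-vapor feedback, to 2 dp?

Amplification A = ΔT/ΔT₀ = 16.8/8.4 = 2.
Total gain g = 1 − 1/A = 1 − 1/2 = 0.5.
Known gains sum to -0.00219 + 0.0172 + 0.049 = 0.06401.
g_wv = 0.5 − 0.06401 = 0.44.

0.44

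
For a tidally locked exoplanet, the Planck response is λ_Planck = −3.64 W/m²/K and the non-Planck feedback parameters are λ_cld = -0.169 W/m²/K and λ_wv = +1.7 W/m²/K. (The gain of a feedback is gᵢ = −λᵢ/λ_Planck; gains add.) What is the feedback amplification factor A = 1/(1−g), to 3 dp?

1.726

Convert to gains: g_cld = -0.169/3.64 = -0.04643; g_wv = 1.7/3.64 = 0.467.
Total gain g = 0.42057.
A = 1/(1 − 0.42057) = 1.726.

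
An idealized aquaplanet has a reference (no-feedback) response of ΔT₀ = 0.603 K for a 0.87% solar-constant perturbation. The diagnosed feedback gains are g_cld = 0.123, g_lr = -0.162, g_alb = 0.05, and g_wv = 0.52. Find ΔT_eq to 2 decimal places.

1.29 K

Total gain g = 0.123 − 0.162 + 0.05 + 0.52 = 0.531.
Amplification A = 1/(1 − 0.531) = 2.132.
ΔT = 0.603 × 2.132 = 1.29 K.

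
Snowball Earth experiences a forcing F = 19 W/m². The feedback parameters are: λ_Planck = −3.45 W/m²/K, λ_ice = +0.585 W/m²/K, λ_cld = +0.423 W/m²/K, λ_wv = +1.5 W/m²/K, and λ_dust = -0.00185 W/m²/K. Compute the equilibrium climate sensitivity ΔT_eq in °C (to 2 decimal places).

Net feedback parameter λ = (−3.45) + (+0.585) + (+0.423) + (+1.5) + (-0.00185) = -0.94385 W/m²/K.
ΔT = −F/λ = −19/(-0.94385) = 20.13 °C.

20.13 °C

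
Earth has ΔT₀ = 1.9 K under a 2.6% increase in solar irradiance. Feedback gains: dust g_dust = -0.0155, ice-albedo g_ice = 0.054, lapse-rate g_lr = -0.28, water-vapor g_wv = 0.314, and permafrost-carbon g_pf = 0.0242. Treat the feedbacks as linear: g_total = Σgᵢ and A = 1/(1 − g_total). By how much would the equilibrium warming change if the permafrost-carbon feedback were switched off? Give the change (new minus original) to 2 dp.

-0.05 K

Original: g = 0.0967, ΔT = 1.9/(1−0.0967) = 2.1034 K.
Without permafrost-carbon: g' = 0.0725, ΔT' = 1.9/(1−0.0725) = 2.0485 K.
Change = 2.0485 − 2.1034 = -0.05 K.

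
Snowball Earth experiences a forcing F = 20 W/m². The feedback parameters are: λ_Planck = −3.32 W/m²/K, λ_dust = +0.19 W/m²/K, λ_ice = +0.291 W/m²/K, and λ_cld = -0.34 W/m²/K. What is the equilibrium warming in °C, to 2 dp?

Net feedback parameter λ = (−3.32) + (+0.19) + (+0.291) + (-0.34) = -3.179 W/m²/K.
ΔT = −F/λ = −20/(-3.179) = 6.29 °C.

6.29 °C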